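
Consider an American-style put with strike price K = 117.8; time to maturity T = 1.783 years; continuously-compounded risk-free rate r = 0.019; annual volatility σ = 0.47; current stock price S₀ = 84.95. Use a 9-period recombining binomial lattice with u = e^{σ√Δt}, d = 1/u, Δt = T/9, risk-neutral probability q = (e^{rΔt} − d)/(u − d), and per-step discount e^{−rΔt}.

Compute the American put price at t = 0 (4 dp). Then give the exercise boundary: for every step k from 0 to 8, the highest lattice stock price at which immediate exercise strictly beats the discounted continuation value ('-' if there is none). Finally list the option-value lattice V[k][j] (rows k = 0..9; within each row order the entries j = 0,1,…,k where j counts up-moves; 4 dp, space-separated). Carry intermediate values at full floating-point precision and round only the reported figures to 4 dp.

Δt=0.19811, u=1.23269, d=0.81124, q=0.45684, disc=e^(-rΔt)=0.99624
k=9 terminal: V=max(K-S,0) → 104.8732 98.1575 87.9530 72.4470 48.8854 13.0833 0.0000 0.0000 0.0000 0.0000
k=8: j=0 S=15.9347 intr=101.8653 cont=101.4227 V=101.8653[EX]; j=1 S=24.2130 intr=93.5870 cont=93.1444 V=93.5870[EX]; j=2 S=36.7920 intr=81.0080 cont=80.5654 V=81.0080[EX]; j=3 S=55.9060 intr=61.8940 cont=61.4514 V=61.8940[EX]; j=4 S=84.9500 intr=32.8500 cont=32.4074 V=32.8500[EX]; j=5 S=129.0828 intr=0.0000 cont=7.0797 V=7.0797[hold]; j=6 S=196.1431 intr=0.0000 cont=0.0000 V=0.0000[hold]; j=7 S=298.0424 intr=0.0000 cont=0.0000 V=0.0000[hold]; j=8 S=452.8797 intr=0.0000 cont=0.0000 V=0.0000[hold]  S*(8)=84.9500
k=7: j=0 S=19.6425 intr=98.1575 cont=97.7149 V=98.1575[EX]; j=1 S=29.8470 intr=87.9530 cont=87.5104 V=87.9530[EX]; j=2 S=45.3530 intr=72.4470 cont=72.0044 V=72.4470[EX]; j=3 S=68.9146 intr=48.8854 cont=48.4429 V=48.8854[EX]; j=4 S=104.7167 intr=13.0833 cont=20.9979 V=20.9979[hold]; j=5 S=159.1185 intr=0.0000 cont=3.8309 V=3.8309[hold]; j=6 S=241.7829 intr=0.0000 cont=0.0000 V=0.0000[hold]; j=7 S=367.3926 intr=0.0000 cont=0.0000 V=0.0000[hold]  S*(7)=68.9146
k=6: j=0 S=24.2130 intr=93.5870 cont=93.1444 V=93.5870[EX]; j=1 S=36.7920 intr=81.0080 cont=80.5654 V=81.0080[EX]; j=2 S=55.9060 intr=61.8940 cont=61.4514 V=61.8940[EX]; j=3 S=84.9500 intr=32.8500 cont=36.0095 V=36.0095[hold]; j=4 S=129.0828 intr=0.0000 cont=13.1059 V=13.1059[hold]; j=5 S=196.1431 intr=0.0000 cont=2.0730 V=2.0730[hold]; j=6 S=298.0424 intr=0.0000 cont=0.0000 V=0.0000[hold]  S*(6)=55.9060
k=5: j=0 S=29.8470 intr=87.9530 cont=87.5104 V=87.9530[EX]; j=1 S=45.3530 intr=72.4470 cont=72.0044 V=72.4470[EX]; j=2 S=68.9146 intr=48.8854 cont=49.8808 V=49.8808[hold]; j=3 S=104.7167 intr=13.0833 cont=25.4503 V=25.4503[hold]; j=4 S=159.1185 intr=0.0000 cont=8.0354 V=8.0354[hold]; j=5 S=241.7829 intr=0.0000 cont=1.1217 V=1.1217[hold]  S*(5)=45.3530
k=4: j=0 S=36.7920 intr=81.0080 cont=80.5654 V=81.0080[EX]; j=1 S=55.9060 intr=61.8940 cont=61.9044 V=61.9044[hold]; j=2 S=84.9500 intr=32.8500 cont=38.5745 V=38.5745[hold]; j=3 S=129.0828 intr=0.0000 cont=17.4287 V=17.4287[hold]; j=4 S=196.1431 intr=0.0000 cont=4.8586 V=4.8586[hold]  S*(4)=36.7920
k=3: j=0 S=45.3530 intr=72.4470 cont=72.0092 V=72.4470[EX]; j=1 S=68.9146 intr=48.8854 cont=51.0539 V=51.0539[hold]; j=2 S=104.7167 intr=13.0833 cont=28.8057 V=28.8057[hold]; j=3 S=159.1185 intr=0.0000 cont=11.6423 V=11.6423[hold]  S*(3)=45.3530
k=2: j=0 S=55.9060 intr=61.8940 cont=62.4383 V=62.4383[hold]; j=1 S=84.9500 intr=32.8500 cont=40.7364 V=40.7364[hold]; j=2 S=129.0828 intr=0.0000 cont=20.8860 V=20.8860[hold]  S*(2)=-
k=1: j=0 S=68.9146 intr=48.8854 cont=52.3267 V=52.3267[hold]; j=1 S=104.7167 intr=13.0833 cont=31.5490 V=31.5490[hold]  S*(1)=-
k=0: j=0 S=84.9500 intr=32.8500 cont=42.6737 V=42.6737[hold]  S*(0)=-

price = 42.6737
boundary = - - - 45.3530 36.7920 45.3530 55.9060 68.9146 84.9500
tree:
42.6737
52.3267 31.5490
62.4383 40.7364 20.8860
72.4470 51.0539 28.8057 11.6423
81.0080 61.9044 38.5745 17.4287 4.8586
87.9530 72.4470 49.8808 25.4503 8.0354 1.1217
93.5870 81.0080 61.8940 36.0095 13.1059 2.0730 0.0000
98.1575 87.9530 72.4470 48.8854 20.9979 3.8309 0.0000 0.0000
101.8653 93.5870 81.0080 61.8940 32.8500 7.0797 0.0000 0.0000 0.0000
104.8732 98.1575 87.9530 72.4470 48.8854 13.0833 0.0000 0.0000 0.0000 0.0000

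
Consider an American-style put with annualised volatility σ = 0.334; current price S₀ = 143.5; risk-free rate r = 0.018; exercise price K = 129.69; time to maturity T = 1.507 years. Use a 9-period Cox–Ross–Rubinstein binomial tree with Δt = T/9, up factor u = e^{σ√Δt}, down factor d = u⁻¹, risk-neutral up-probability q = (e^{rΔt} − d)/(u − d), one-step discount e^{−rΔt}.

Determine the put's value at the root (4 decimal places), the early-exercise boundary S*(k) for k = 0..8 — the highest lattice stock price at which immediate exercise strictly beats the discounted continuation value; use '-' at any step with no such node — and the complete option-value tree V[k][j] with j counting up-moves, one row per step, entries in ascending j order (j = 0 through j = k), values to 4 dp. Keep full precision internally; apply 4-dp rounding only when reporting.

price = 14.5943
boundary = - - - - - 72.4554 83.0667 95.2321 109.1791
tree:
14.5943
20.4173 8.2993
27.8015 12.4469 3.8024
36.6954 18.2217 6.1913 1.2061
46.7435 25.9059 9.9081 2.1536 0.1744
57.2346 35.5316 15.5115 3.8244 0.3345 0.0000
66.4904 46.6233 23.5900 6.7483 0.6414 0.0000 0.0000
74.5638 57.2346 34.4579 11.8182 1.2298 0.0000 0.0000 0.0000
81.6058 66.4904 46.6233 20.5109 2.3580 0.0000 0.0000 0.0000 0.0000
87.7483 74.5638 57.2346 34.4579 4.5213 0.0000 0.0000 0.0000 0.0000 0.0000

Δt=0.16744, u=1.14645, d=0.87226, q=0.47689, disc=e^(-rΔt)=0.99699
k=9 terminal: V=max(K-S,0) → 87.7483 74.5638 57.2346 34.4579 4.5213 0.0000 0.0000 0.0000 0.0000 0.0000
k=8: j=0 S=48.0842 intr=81.6058 cont=81.2155 V=81.6058[EX]; j=1 S=63.1996 intr=66.4904 cont=66.1001 V=66.4904[EX]; j=2 S=83.0667 intr=46.6233 cont=46.2330 V=46.6233[EX]; j=3 S=109.1791 intr=20.5109 cont=20.1206 V=20.5109[EX]; j=4 S=143.5000 intr=0.0000 cont=2.3580 V=2.3580[hold]; j=5 S=188.6098 intr=0.0000 cont=0.0000 V=0.0000[hold]; j=6 S=247.9001 intr=0.0000 cont=0.0000 V=0.0000[hold]; j=7 S=325.8286 intr=0.0000 cont=0.0000 V=0.0000[hold]; j=8 S=428.2541 intr=0.0000 cont=0.0000 V=0.0000[hold]  S*(8)=109.1791
k=7: j=0 S=55.1262 intr=74.5638 cont=74.1735 V=74.5638[EX]; j=1 S=72.4554 intr=57.2346 cont=56.8443 V=57.2346[EX]; j=2 S=95.2321 intr=34.4579 cont=34.0676 V=34.4579[EX]; j=3 S=125.1687 intr=4.5213 cont=11.8182 V=11.8182[hold]; j=4 S=164.5160 intr=0.0000 cont=1.2298 V=1.2298[hold]; j=5 S=216.2323 intr=0.0000 cont=0.0000 V=0.0000[hold]; j=6 S=284.2058 intr=0.0000 cont=0.0000 V=0.0000[hold]; j=7 S=373.5471 intr=0.0000 cont=0.0000 V=0.0000[hold]  S*(7)=95.2321
k=6: j=0 S=63.1996 intr=66.4904 cont=66.1001 V=66.4904[EX]; j=1 S=83.0667 intr=46.6233 cont=46.2330 V=46.6233[EX]; j=2 S=109.1791 intr=20.5109 cont=23.5900 V=23.5900[hold]; j=3 S=143.5000 intr=0.0000 cont=6.7483 V=6.7483[hold]; j=4 S=188.6098 intr=0.0000 cont=0.6414 V=0.6414[hold]; j=5 S=247.9001 intr=0.0000 cont=0.0000 V=0.0000[hold]; j=6 S=325.8286 intr=0.0000 cont=0.0000 V=0.0000[hold]  S*(6)=83.0667
k=5: j=0 S=72.4554 intr=57.2346 cont=56.8443 V=57.2346[EX]; j=1 S=95.2321 intr=34.4579 cont=35.5316 V=35.5316[hold]; j=2 S=125.1687 intr=4.5213 cont=15.5115 V=15.5115[hold]; j=3 S=164.5160 intr=0.0000 cont=3.8244 V=3.8244[hold]; j=4 S=216.2323 intr=0.0000 cont=0.3345 V=0.3345[hold]; j=5 S=284.2058 intr=0.0000 cont=0.0000 V=0.0000[hold]  S*(5)=72.4554
k=4: j=0 S=83.0667 intr=46.6233 cont=46.7435 V=46.7435[hold]; j=1 S=109.1791 intr=20.5109 cont=25.9059 V=25.9059[hold]; j=2 S=143.5000 intr=0.0000 cont=9.9081 V=9.9081[hold]; j=3 S=188.6098 intr=0.0000 cont=2.1536 V=2.1536[hold]; j=4 S=247.9001 intr=0.0000 cont=0.1744 V=0.1744[hold]  S*(4)=-
k=3: j=0 S=95.2321 intr=34.4579 cont=36.6954 V=36.6954[hold]; j=1 S=125.1687 intr=4.5213 cont=18.2217 V=18.2217[hold]; j=2 S=164.5160 intr=0.0000 cont=6.1913 V=6.1913[hold]; j=3 S=216.2323 intr=0.0000 cont=1.2061 V=1.2061[hold]  S*(3)=-
k=2: j=0 S=109.1791 intr=20.5109 cont=27.8015 V=27.8015[hold]; j=1 S=143.5000 intr=0.0000 cont=12.4469 V=12.4469[hold]; j=2 S=188.6098 intr=0.0000 cont=3.8024 V=3.8024[hold]  S*(2)=-
k=1: j=0 S=125.1687 intr=4.5213 cont=20.4173 V=20.4173[hold]; j=1 S=164.5160 intr=0.0000 cont=8.2993 V=8.2993[hold]  S*(1)=-
k=0: j=0 S=143.5000 intr=0.0000 cont=14.5943 V=14.5943[hold]  S*(0)=-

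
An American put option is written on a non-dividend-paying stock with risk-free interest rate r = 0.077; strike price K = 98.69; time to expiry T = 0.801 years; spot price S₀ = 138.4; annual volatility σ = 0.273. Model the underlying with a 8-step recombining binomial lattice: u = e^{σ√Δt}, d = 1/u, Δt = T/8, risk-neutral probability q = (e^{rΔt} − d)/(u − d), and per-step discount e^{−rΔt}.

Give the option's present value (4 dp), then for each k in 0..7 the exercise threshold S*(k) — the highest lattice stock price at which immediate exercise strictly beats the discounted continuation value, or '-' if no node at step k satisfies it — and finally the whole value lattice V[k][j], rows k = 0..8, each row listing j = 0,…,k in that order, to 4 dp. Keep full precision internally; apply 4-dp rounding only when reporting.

params: Δt=0.10013 u=1.09023 d=0.91724 q=0.52316 e^(-rΔt)=0.99232
t_8 payoffs: 29.3463 16.2687 0.7249 0.0000 0.0000 0.0000 0.0000 0.0000 0.0000
t_7: node(7,0) S=75.6002 payoff=23.0898 vs cont=22.3318 → 23.0898 [stop]  node(7,1) S=89.8577 payoff=8.8323 vs cont=8.0744 → 8.8323 [stop]  node(7,2) S=106.8040 payoff=0.0000 vs cont=0.3430 → 0.3430 [wait]  node(7,3) S=126.9463 payoff=0.0000 vs cont=0.0000 → 0.0000 [wait]  node(7,4) S=150.8871 payoff=0.0000 vs cont=0.0000 → 0.0000 [wait]  node(7,5) S=179.3430 payoff=0.0000 vs cont=0.0000 → 0.0000 [wait]  node(7,6) S=213.1655 payoff=0.0000 vs cont=0.0000 → 0.0000 [wait]  node(7,7) S=253.3665 payoff=0.0000 vs cont=0.0000 → 0.0000 [wait]  ⇒ S*(7)=89.8577
t_6: node(6,0) S=82.4213 payoff=16.2687 vs cont=15.5108 → 16.2687 [stop]  node(6,1) S=97.9651 payoff=0.7249 vs cont=4.3573 → 4.3573 [wait]  node(6,2) S=116.4404 payoff=0.0000 vs cont=0.1623 → 0.1623 [wait]  node(6,3) S=138.4000 payoff=0.0000 vs cont=0.0000 → 0.0000 [wait]  node(6,4) S=164.5009 payoff=0.0000 vs cont=0.0000 → 0.0000 [wait]  node(6,5) S=195.5243 payoff=0.0000 vs cont=0.0000 → 0.0000 [wait]  node(6,6) S=232.3983 payoff=0.0000 vs cont=0.0000 → 0.0000 [wait]  ⇒ S*(6)=82.4213
t_5: node(5,0) S=89.8577 payoff=8.8323 vs cont=9.9601 → 9.9601 [wait]  node(5,1) S=106.8040 payoff=0.0000 vs cont=2.1461 → 2.1461 [wait]  node(5,2) S=126.9463 payoff=0.0000 vs cont=0.0768 → 0.0768 [wait]  node(5,3) S=150.8871 payoff=0.0000 vs cont=0.0000 → 0.0000 [wait]  node(5,4) S=179.3430 payoff=0.0000 vs cont=0.0000 → 0.0000 [wait]  node(5,5) S=213.1655 payoff=0.0000 vs cont=0.0000 → 0.0000 [wait]  ⇒ S*(5)=-
t_4: node(4,0) S=97.9651 payoff=0.7249 vs cont=5.8270 → 5.8270 [wait]  node(4,1) S=116.4404 payoff=0.0000 vs cont=1.0553 → 1.0553 [wait]  node(4,2) S=138.4000 payoff=0.0000 vs cont=0.0363 → 0.0363 [wait]  node(4,3) S=164.5009 payoff=0.0000 vs cont=0.0000 → 0.0000 [wait]  node(4,4) S=195.5243 payoff=0.0000 vs cont=0.0000 → 0.0000 [wait]  ⇒ S*(4)=-
t_3: node(3,0) S=106.8040 payoff=0.0000 vs cont=3.3051 → 3.3051 [wait]  node(3,1) S=126.9463 payoff=0.0000 vs cont=0.5182 → 0.5182 [wait]  node(3,2) S=150.8871 payoff=0.0000 vs cont=0.0172 → 0.0172 [wait]  node(3,3) S=179.3430 payoff=0.0000 vs cont=0.0000 → 0.0000 [wait]  ⇒ S*(3)=-
t_2: node(2,0) S=116.4404 payoff=0.0000 vs cont=1.8329 → 1.8329 [wait]  node(2,1) S=138.4000 payoff=0.0000 vs cont=0.2541 → 0.2541 [wait]  node(2,2) S=164.5009 payoff=0.0000 vs cont=0.0081 → 0.0081 [wait]  ⇒ S*(2)=-
t_1: node(1,0) S=126.9463 payoff=0.0000 vs cont=0.9992 → 0.9992 [wait]  node(1,1) S=150.8871 payoff=0.0000 vs cont=0.1245 → 0.1245 [wait]  ⇒ S*(1)=-
t_0: node(0,0) S=138.4000 payoff=0.0000 vs cont=0.5374 → 0.5374 [wait]  ⇒ S*(0)=-

price = 0.5374
boundary = - - - - - - 82.4213 89.8577
tree:
0.5374
0.9992 0.1245
1.8329 0.2541 0.0081
3.3051 0.5182 0.0172 0.0000
5.8270 1.0553 0.0363 0.0000 0.0000
9.9601 2.1461 0.0768 0.0000 0.0000 0.0000
16.2687 4.3573 0.1623 0.0000 0.0000 0.0000 0.0000
23.0898 8.8323 0.3430 0.0000 0.0000 0.0000 0.0000 0.0000
29.3463 16.2687 0.7249 0.0000 0.0000 0.0000 0.0000 0.0000 0.0000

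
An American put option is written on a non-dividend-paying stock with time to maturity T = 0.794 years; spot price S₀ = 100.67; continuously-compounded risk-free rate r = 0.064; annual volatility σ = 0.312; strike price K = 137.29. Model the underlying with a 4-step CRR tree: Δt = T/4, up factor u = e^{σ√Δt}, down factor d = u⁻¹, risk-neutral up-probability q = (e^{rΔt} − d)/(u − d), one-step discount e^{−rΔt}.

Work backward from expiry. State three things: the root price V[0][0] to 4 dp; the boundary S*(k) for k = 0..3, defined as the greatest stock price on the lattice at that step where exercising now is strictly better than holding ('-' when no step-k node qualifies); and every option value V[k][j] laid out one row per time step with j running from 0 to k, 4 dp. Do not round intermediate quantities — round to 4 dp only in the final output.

Δt=0.19850  u=1.14913  d=0.87022  q=0.51114  discount=0.98738
step 4 (expiry): payoffs max(K−S,0) = 79.5574 61.0539 36.6200 4.3549 0.0000
step 3: (k=3,j=0): S=66.3424, (K−S)⁺=70.9476, hold=69.2145 ⇒ V=70.9476 exercise | (k=3,j=1): S=87.6053, (K−S)⁺=49.6847, hold=47.9516 ⇒ V=49.6847 exercise | (k=3,j=2): S=115.6831, (K−S)⁺=21.6069, hold=19.8738 ⇒ V=21.6069 exercise | (k=3,j=3): S=152.7599, (K−S)⁺=0.0000, hold=2.1021 ⇒ V=2.1021 continue  boundary S*=115.6831
step 2: (k=2,j=0): S=76.2361, (K−S)⁺=61.0539, hold=59.3208 ⇒ V=61.0539 exercise | (k=2,j=1): S=100.6700, (K−S)⁺=36.6200, hold=34.8869 ⇒ V=36.6200 exercise | (k=2,j=2): S=132.9351, (K−S)⁺=4.3549, hold=11.4902 ⇒ V=11.4902 continue  boundary S*=100.6700
step 1: (k=1,j=0): S=87.6053, (K−S)⁺=49.6847, hold=47.9516 ⇒ V=49.6847 exercise | (k=1,j=1): S=115.6831, (K−S)⁺=21.6069, hold=23.4750 ⇒ V=23.4750 continue  boundary S*=87.6053
step 0: (k=0,j=0): S=100.6700, (K−S)⁺=36.6200, hold=35.8297 ⇒ V=36.6200 exercise  boundary S*=100.6700

price = 36.6200
boundary = 100.6700 87.6053 100.6700 115.6831
tree:
36.6200
49.6847 23.4750
61.0539 36.6200 11.4902
70.9476 49.6847 21.6069 2.1021
79.5574 61.0539 36.6200 4.3549 0.0000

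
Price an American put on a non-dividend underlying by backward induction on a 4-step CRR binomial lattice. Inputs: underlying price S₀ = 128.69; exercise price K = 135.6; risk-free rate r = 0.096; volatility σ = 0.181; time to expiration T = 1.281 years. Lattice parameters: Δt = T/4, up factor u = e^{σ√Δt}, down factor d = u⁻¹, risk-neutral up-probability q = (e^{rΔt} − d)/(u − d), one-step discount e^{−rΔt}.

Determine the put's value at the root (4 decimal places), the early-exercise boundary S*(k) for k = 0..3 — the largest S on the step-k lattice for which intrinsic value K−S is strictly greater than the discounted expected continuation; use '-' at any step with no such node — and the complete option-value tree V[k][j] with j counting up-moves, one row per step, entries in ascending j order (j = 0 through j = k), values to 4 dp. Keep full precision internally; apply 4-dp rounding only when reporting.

Δt=0.32025, u=1.10786, d=0.90264, q=0.62655, disc=e^(-rΔt)=0.96972
k=4 terminal: V=max(K-S,0) → 50.1706 30.7482 6.9100 0.0000 0.0000
k=3: j=0 S=94.6437 intr=40.9563 cont=36.8509 V=40.9563[EX]; j=1 S=116.1610 intr=19.4390 cont=15.3335 V=19.4390[EX]; j=2 S=142.5703 intr=0.0000 cont=2.5024 V=2.5024[hold]; j=3 S=174.9838 intr=0.0000 cont=0.0000 V=0.0000[hold]  S*(3)=116.1610
k=2: j=0 S=104.8518 intr=30.7482 cont=26.6427 V=30.7482[EX]; j=1 S=128.6900 intr=6.9100 cont=8.5600 V=8.5600[hold]; j=2 S=157.9478 intr=0.0000 cont=0.9062 V=0.9062[hold]  S*(2)=104.8518
k=1: j=0 S=116.1610 intr=19.4390 cont=16.3361 V=19.4390[EX]; j=1 S=142.5703 intr=0.0000 cont=3.6505 V=3.6505[hold]  S*(1)=116.1610
k=0: j=0 S=128.6900 intr=6.9100 cont=9.2576 V=9.2576[hold]  S*(0)=-

price = 9.2576
boundary = - 116.1610 104.8518 116.1610
tree:
9.2576
19.4390 3.6505
30.7482 8.5600 0.9062
40.9563 19.4390 2.5024 0.0000
50.1706 30.7482 6.9100 0.0000 0.0000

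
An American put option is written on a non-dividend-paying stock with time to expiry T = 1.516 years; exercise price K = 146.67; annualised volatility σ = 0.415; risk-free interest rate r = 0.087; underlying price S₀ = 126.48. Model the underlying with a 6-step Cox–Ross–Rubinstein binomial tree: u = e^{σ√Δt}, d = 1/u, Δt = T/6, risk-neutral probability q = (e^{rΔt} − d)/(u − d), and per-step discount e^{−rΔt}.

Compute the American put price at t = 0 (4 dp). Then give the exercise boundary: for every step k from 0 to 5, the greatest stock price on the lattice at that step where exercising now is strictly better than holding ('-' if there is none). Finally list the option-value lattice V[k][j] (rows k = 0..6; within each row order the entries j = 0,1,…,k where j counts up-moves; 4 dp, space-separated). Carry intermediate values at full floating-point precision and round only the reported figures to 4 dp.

params: Δt=0.25267 u=1.23196 d=0.81172 q=0.50092 e^(-rΔt)=0.97826
t_6 payoffs: 110.4916 91.7614 63.3343 20.1900 0.0000 0.0000 0.0000
t_5: node(5,0) S=44.5702 payoff=102.0998 vs cont=98.9109 → 102.0998 [stop]  node(5,1) S=67.6450 payoff=79.0250 vs cont=75.8361 → 79.0250 [stop]  node(5,2) S=102.6659 payoff=44.0041 vs cont=40.8151 → 44.0041 [stop]  node(5,3) S=155.8179 payoff=0.0000 vs cont=9.8572 → 9.8572 [wait]  node(5,4) S=236.4875 payoff=0.0000 vs cont=0.0000 → 0.0000 [wait]  node(5,5) S=358.9212 payoff=0.0000 vs cont=0.0000 → 0.0000 [wait]  ⇒ S*(5)=102.6659
t_4: node(4,0) S=54.9086 payoff=91.7614 vs cont=88.5725 → 91.7614 [stop]  node(4,1) S=83.3357 payoff=63.3343 vs cont=60.1454 → 63.3343 [stop]  node(4,2) S=126.4800 payoff=20.1900 vs cont=26.3142 → 26.3142 [wait]  node(4,3) S=191.9609 payoff=0.0000 vs cont=4.8125 → 4.8125 [wait]  node(4,4) S=291.3424 payoff=0.0000 vs cont=0.0000 → 0.0000 [wait]  ⇒ S*(4)=83.3357
t_3: node(3,0) S=67.6450 payoff=79.0250 vs cont=75.8361 → 79.0250 [stop]  node(3,1) S=102.6659 payoff=44.0041 vs cont=43.8162 → 44.0041 [stop]  node(3,2) S=155.8179 payoff=0.0000 vs cont=15.2056 → 15.2056 [wait]  node(3,3) S=236.4875 payoff=0.0000 vs cont=2.3496 → 2.3496 [wait]  ⇒ S*(3)=102.6659
t_2: node(2,0) S=83.3357 payoff=63.3343 vs cont=60.1454 → 63.3343 [stop]  node(2,1) S=126.4800 payoff=20.1900 vs cont=28.9351 → 28.9351 [wait]  node(2,2) S=191.9609 payoff=0.0000 vs cont=8.5751 → 8.5751 [wait]  ⇒ S*(2)=83.3357
t_1: node(1,0) S=102.6659 payoff=44.0041 vs cont=45.1005 → 45.1005 [wait]  node(1,1) S=155.8179 payoff=0.0000 vs cont=18.3289 → 18.3289 [wait]  ⇒ S*(1)=-
t_0: node(0,0) S=126.4800 payoff=20.1900 vs cont=31.0009 → 31.0009 [wait]  ⇒ S*(0)=-

price = 31.0009
boundary = - - 83.3357 102.6659 83.3357 102.6659
tree:
31.0009
45.1005 18.3289
63.3343 28.9351 8.5751
79.0250 44.0041 15.2056 2.3496
91.7614 63.3343 26.3142 4.8125 0.0000
102.0998 79.0250 44.0041 9.8572 0.0000 0.0000
110.4916 91.7614 63.3343 20.1900 0.0000 0.0000 0.0000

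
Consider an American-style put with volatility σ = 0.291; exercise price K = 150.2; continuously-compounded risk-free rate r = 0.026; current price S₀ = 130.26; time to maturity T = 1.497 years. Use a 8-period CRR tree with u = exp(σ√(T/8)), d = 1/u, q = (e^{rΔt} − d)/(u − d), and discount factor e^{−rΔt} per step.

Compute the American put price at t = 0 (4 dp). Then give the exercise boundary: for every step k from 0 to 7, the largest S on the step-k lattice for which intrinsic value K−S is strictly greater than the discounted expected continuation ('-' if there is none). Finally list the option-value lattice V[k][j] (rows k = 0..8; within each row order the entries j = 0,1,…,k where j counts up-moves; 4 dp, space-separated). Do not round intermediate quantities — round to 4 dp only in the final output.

Δt=0.18713, u=1.13415, d=0.88172, q=0.48789, disc=e^(-rΔt)=0.99515
k=8 terminal: V=max(K-S,0) → 102.6164 88.9938 71.4711 48.9319 19.9400 0.0000 0.0000 0.0000 0.0000
k=7: j=0 S=53.9667 intr=96.2333 cont=95.5043 V=96.2333[EX]; j=1 S=69.4168 intr=80.7832 cont=80.0542 V=80.7832[EX]; j=2 S=89.2901 intr=60.9099 cont=60.1809 V=60.9099[EX]; j=3 S=114.8529 intr=35.3471 cont=34.6182 V=35.3471[EX]; j=4 S=147.7340 intr=2.4660 cont=10.1619 V=10.1619[hold]; j=5 S=190.0286 intr=0.0000 cont=0.0000 V=0.0000[hold]; j=6 S=244.4316 intr=0.0000 cont=0.0000 V=0.0000[hold]; j=7 S=314.4097 intr=0.0000 cont=0.0000 V=0.0000[hold]  S*(7)=114.8529
k=6: j=0 S=61.2062 intr=88.9938 cont=88.2648 V=88.9938[EX]; j=1 S=78.7289 intr=71.4711 cont=70.7421 V=71.4711[EX]; j=2 S=101.2681 intr=48.9319 cont=48.2029 V=48.9319[EX]; j=3 S=130.2600 intr=19.9400 cont=22.9475 V=22.9475[hold]; j=4 S=167.5520 intr=0.0000 cont=5.1787 V=5.1787[hold]; j=5 S=215.5203 intr=0.0000 cont=0.0000 V=0.0000[hold]; j=6 S=277.2213 intr=0.0000 cont=0.0000 V=0.0000[hold]  S*(6)=101.2681
k=5: j=0 S=69.4168 intr=80.7832 cont=80.0542 V=80.7832[EX]; j=1 S=89.2901 intr=60.9099 cont=60.1809 V=60.9099[EX]; j=2 S=114.8529 intr=35.3471 cont=36.0784 V=36.0784[hold]; j=3 S=147.7340 intr=2.4660 cont=14.2090 V=14.2090[hold]; j=4 S=190.0286 intr=0.0000 cont=2.6392 V=2.6392[hold]; j=5 S=244.4316 intr=0.0000 cont=0.0000 V=0.0000[hold]  S*(5)=89.2901
k=4: j=0 S=78.7289 intr=71.4711 cont=70.7421 V=71.4711[EX]; j=1 S=101.2681 intr=48.9319 cont=48.5580 V=48.9319[EX]; j=2 S=130.2600 intr=19.9400 cont=25.2851 V=25.2851[hold]; j=3 S=167.5520 intr=0.0000 cont=8.5226 V=8.5226[hold]; j=4 S=215.5203 intr=0.0000 cont=1.3450 V=1.3450[hold]  S*(4)=101.2681
k=3: j=0 S=89.2901 intr=60.9099 cont=60.1809 V=60.9099[EX]; j=1 S=114.8529 intr=35.3471 cont=37.2134 V=37.2134[hold]; j=2 S=147.7340 intr=2.4660 cont=17.0238 V=17.0238[hold]; j=3 S=190.0286 intr=0.0000 cont=4.9963 V=4.9963[hold]  S*(3)=89.2901
k=2: j=0 S=101.2681 intr=48.9319 cont=49.1090 V=49.1090[hold]; j=1 S=130.2600 intr=19.9400 cont=27.2302 V=27.2302[hold]; j=2 S=167.5520 intr=0.0000 cont=11.1015 V=11.1015[hold]  S*(2)=-
k=1: j=0 S=114.8529 intr=35.3471 cont=38.2480 V=38.2480[hold]; j=1 S=147.7340 intr=2.4660 cont=19.2672 V=19.2672[hold]  S*(1)=-
k=0: j=0 S=130.2600 intr=19.9400 cont=28.8467 V=28.8467[hold]  S*(0)=-

price = 28.8467
boundary = - - - 89.2901 101.2681 89.2901 101.2681 114.8529
tree:
28.8467
38.2480 19.2672
49.1090 27.2302 11.1015
60.9099 37.2134 17.0238 4.9963
71.4711 48.9319 25.2851 8.5226 1.3450
80.7832 60.9099 36.0784 14.2090 2.6392 0.0000
88.9938 71.4711 48.9319 22.9475 5.1787 0.0000 0.0000
96.2333 80.7832 60.9099 35.3471 10.1619 0.0000 0.0000 0.0000
102.6164 88.9938 71.4711 48.9319 19.9400 0.0000 0.0000 0.0000 0.0000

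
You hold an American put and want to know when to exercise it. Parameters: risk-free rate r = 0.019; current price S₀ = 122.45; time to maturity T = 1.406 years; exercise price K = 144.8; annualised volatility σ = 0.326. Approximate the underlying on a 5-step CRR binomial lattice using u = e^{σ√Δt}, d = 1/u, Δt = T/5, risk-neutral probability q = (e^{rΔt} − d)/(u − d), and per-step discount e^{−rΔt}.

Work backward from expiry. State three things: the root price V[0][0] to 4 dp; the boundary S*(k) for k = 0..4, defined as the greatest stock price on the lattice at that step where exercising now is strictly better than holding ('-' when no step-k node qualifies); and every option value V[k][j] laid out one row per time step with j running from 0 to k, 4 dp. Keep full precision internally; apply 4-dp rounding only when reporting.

params: Δt=0.28120 u=1.18871 d=0.84125 q=0.47231 e^(-rΔt)=0.99467
t_5 payoffs: 93.2093 71.9002 41.7895 0.0000 0.0000 0.0000
t_4: node(4,0) S=61.3266 payoff=83.4734 vs cont=82.7018 → 83.4734 [stop]  node(4,1) S=86.6570 payoff=58.1430 vs cont=57.3714 → 58.1430 [stop]  node(4,2) S=122.4500 payoff=22.3500 vs cont=21.9346 → 22.3500 [stop]  node(4,3) S=173.0269 payoff=0.0000 vs cont=0.0000 → 0.0000 [wait]  node(4,4) S=244.4942 payoff=0.0000 vs cont=0.0000 → 0.0000 [wait]  ⇒ S*(4)=122.4500
t_3: node(3,0) S=72.8998 payoff=71.9002 vs cont=71.1286 → 71.9002 [stop]  node(3,1) S=103.0105 payoff=41.7895 vs cont=41.0180 → 41.7895 [stop]  node(3,2) S=145.5581 payoff=0.0000 vs cont=11.7311 → 11.7311 [wait]  node(3,3) S=205.6796 payoff=0.0000 vs cont=0.0000 → 0.0000 [wait]  ⇒ S*(3)=103.0105
t_2: node(2,0) S=86.6570 payoff=58.1430 vs cont=57.3714 → 58.1430 [stop]  node(2,1) S=122.4500 payoff=22.3500 vs cont=27.4457 → 27.4457 [wait]  node(2,2) S=173.0269 payoff=0.0000 vs cont=6.1574 → 6.1574 [wait]  ⇒ S*(2)=86.6570
t_1: node(1,0) S=103.0105 payoff=41.7895 vs cont=43.4119 → 43.4119 [wait]  node(1,1) S=145.5581 payoff=0.0000 vs cont=17.2984 → 17.2984 [wait]  ⇒ S*(1)=-
t_0: node(0,0) S=122.4500 payoff=22.3500 vs cont=30.9127 → 30.9127 [wait]  ⇒ S*(0)=-

price = 30.9127
boundary = - - 86.6570 103.0105 122.4500
tree:
30.9127
43.4119 17.2984
58.1430 27.4457 6.1574
71.9002 41.7895 11.7311 0.0000
83.4734 58.1430 22.3500 0.0000 0.0000
93.2093 71.9002 41.7895 0.0000 0.0000 0.0000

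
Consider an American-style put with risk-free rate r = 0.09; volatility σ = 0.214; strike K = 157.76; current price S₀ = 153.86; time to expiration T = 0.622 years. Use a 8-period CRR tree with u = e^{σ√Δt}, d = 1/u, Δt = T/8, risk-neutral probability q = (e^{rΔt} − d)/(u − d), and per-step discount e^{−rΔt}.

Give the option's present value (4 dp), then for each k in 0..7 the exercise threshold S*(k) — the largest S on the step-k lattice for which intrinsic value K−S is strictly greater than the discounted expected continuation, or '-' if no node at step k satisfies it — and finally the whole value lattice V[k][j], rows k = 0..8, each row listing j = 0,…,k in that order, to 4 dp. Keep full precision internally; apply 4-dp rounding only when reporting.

price = 9.3616
boundary = - - 136.5514 128.6415 136.5514 128.6415 136.5514 144.9476
tree:
9.3616
14.3209 5.3237
21.2086 8.7296 2.5362
29.1185 13.8674 4.5338 0.8938
36.5701 21.2086 7.8902 1.7776 0.1641
43.5901 29.1185 13.2555 3.4926 0.3624 0.0000
50.2035 36.5701 21.2086 6.7572 0.8001 0.0000 0.0000
56.4338 43.5901 29.1185 12.8124 1.7664 0.0000 0.0000 0.0000
62.3031 50.2035 36.5701 21.2086 3.9000 0.0000 0.0000 0.0000 0.0000

Δt=0.07775, u=1.06149, d=0.94207, q=0.54389, disc=e^(-rΔt)=0.99303
k=8 terminal: V=max(K-S,0) → 62.3031 50.2035 36.5701 21.2086 3.9000 0.0000 0.0000 0.0000 0.0000
k=7: j=0 S=101.3262 intr=56.4338 cont=55.3337 V=56.4338[EX]; j=1 S=114.1699 intr=43.5901 cont=42.4900 V=43.5901[EX]; j=2 S=128.6415 intr=29.1185 cont=28.0184 V=29.1185[EX]; j=3 S=144.9476 intr=12.8124 cont=11.7124 V=12.8124[EX]; j=4 S=163.3204 intr=0.0000 cont=1.7664 V=1.7664[hold]; j=5 S=184.0222 intr=0.0000 cont=0.0000 V=0.0000[hold]; j=6 S=207.3480 intr=0.0000 cont=0.0000 V=0.0000[hold]; j=7 S=233.6305 intr=0.0000 cont=0.0000 V=0.0000[hold]  S*(7)=144.9476
k=6: j=0 S=107.5565 intr=50.2035 cont=49.1034 V=50.2035[EX]; j=1 S=121.1899 intr=36.5701 cont=35.4700 V=36.5701[EX]; j=2 S=136.5514 intr=21.2086 cont=20.1086 V=21.2086[EX]; j=3 S=153.8600 intr=3.9000 cont=6.7572 V=6.7572[hold]; j=4 S=173.3626 intr=0.0000 cont=0.8001 V=0.8001[hold]; j=5 S=195.3372 intr=0.0000 cont=0.0000 V=0.0000[hold]; j=6 S=220.0973 intr=0.0000 cont=0.0000 V=0.0000[hold]  S*(6)=136.5514
k=5: j=0 S=114.1699 intr=43.5901 cont=42.4900 V=43.5901[EX]; j=1 S=128.6415 intr=29.1185 cont=28.0184 V=29.1185[EX]; j=2 S=144.9476 intr=12.8124 cont=13.2555 V=13.2555[hold]; j=3 S=163.3204 intr=0.0000 cont=3.4926 V=3.4926[hold]; j=4 S=184.0222 intr=0.0000 cont=0.3624 V=0.3624[hold]; j=5 S=207.3480 intr=0.0000 cont=0.0000 V=0.0000[hold]  S*(5)=128.6415
k=4: j=0 S=121.1899 intr=36.5701 cont=35.4700 V=36.5701[EX]; j=1 S=136.5514 intr=21.2086 cont=20.3479 V=21.2086[EX]; j=2 S=153.8600 intr=3.9000 cont=7.8902 V=7.8902[hold]; j=3 S=173.3626 intr=0.0000 cont=1.7776 V=1.7776[hold]; j=4 S=195.3372 intr=0.0000 cont=0.1641 V=0.1641[hold]  S*(4)=136.5514
k=3: j=0 S=128.6415 intr=29.1185 cont=28.0184 V=29.1185[EX]; j=1 S=144.9476 intr=12.8124 cont=13.8674 V=13.8674[hold]; j=2 S=163.3204 intr=0.0000 cont=4.5338 V=4.5338[hold]; j=3 S=184.0222 intr=0.0000 cont=0.8938 V=0.8938[hold]  S*(3)=128.6415
k=2: j=0 S=136.5514 intr=21.2086 cont=20.6784 V=21.2086[EX]; j=1 S=153.8600 intr=3.9000 cont=8.7296 V=8.7296[hold]; j=2 S=173.3626 intr=0.0000 cont=2.5362 V=2.5362[hold]  S*(2)=136.5514
k=1: j=0 S=144.9476 intr=12.8124 cont=14.3209 V=14.3209[hold]; j=1 S=163.3204 intr=0.0000 cont=5.3237 V=5.3237[hold]  S*(1)=-
k=0: j=0 S=153.8600 intr=3.9000 cont=9.3616 V=9.3616[hold]  S*(0)=-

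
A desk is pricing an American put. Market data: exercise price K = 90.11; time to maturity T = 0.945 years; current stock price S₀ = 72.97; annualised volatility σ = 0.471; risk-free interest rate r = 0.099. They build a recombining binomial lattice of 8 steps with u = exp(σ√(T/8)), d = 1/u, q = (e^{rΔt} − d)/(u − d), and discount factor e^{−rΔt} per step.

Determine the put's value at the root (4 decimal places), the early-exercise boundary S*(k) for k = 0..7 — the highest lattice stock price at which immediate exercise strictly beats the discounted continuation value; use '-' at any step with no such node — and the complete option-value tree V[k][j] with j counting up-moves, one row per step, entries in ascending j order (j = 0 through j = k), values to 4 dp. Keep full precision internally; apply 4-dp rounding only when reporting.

params: Δt=0.11812 u=1.17572 d=0.85054 q=0.49579 e^(-rΔt)=0.98837
t_8 payoffs: 70.1244 62.4836 51.9217 37.3217 17.1400 0.0000 0.0000 0.0000 0.0000
t_7: node(7,0) S=23.4975 payoff=66.6125 vs cont=65.5649 → 66.6125 [stop]  node(7,1) S=32.4809 payoff=57.6291 vs cont=56.5815 → 57.6291 [stop]  node(7,2) S=44.8987 payoff=45.2113 vs cont=44.1636 → 45.2113 [stop]  node(7,3) S=62.0642 payoff=28.0458 vs cont=26.9982 → 28.0458 [stop]  node(7,4) S=85.7922 payoff=4.3178 vs cont=8.5416 → 8.5416 [wait]  node(7,5) S=118.5917 payoff=0.0000 vs cont=0.0000 → 0.0000 [wait]  node(7,6) S=163.9310 payoff=0.0000 vs cont=0.0000 → 0.0000 [wait]  node(7,7) S=226.6042 payoff=0.0000 vs cont=0.0000 → 0.0000 [wait]  ⇒ S*(7)=62.0642
t_6: node(6,0) S=27.6264 payoff=62.4836 vs cont=61.4360 → 62.4836 [stop]  node(6,1) S=38.1883 payoff=51.9217 vs cont=50.8740 → 51.9217 [stop]  node(6,2) S=52.7883 payoff=37.3217 vs cont=36.2741 → 37.3217 [stop]  node(6,3) S=72.9700 payoff=17.1400 vs cont=18.1621 → 18.1621 [wait]  node(6,4) S=100.8675 payoff=0.0000 vs cont=4.2567 → 4.2567 [wait]  node(6,5) S=139.4305 payoff=0.0000 vs cont=0.0000 → 0.0000 [wait]  node(6,6) S=192.7368 payoff=0.0000 vs cont=0.0000 → 0.0000 [wait]  ⇒ S*(6)=52.7883
t_5: node(5,0) S=32.4809 payoff=57.6291 vs cont=56.5815 → 57.6291 [stop]  node(5,1) S=44.8987 payoff=45.2113 vs cont=44.1636 → 45.2113 [stop]  node(5,2) S=62.0642 payoff=28.0458 vs cont=27.4991 → 28.0458 [stop]  node(5,3) S=85.7922 payoff=4.3178 vs cont=11.1369 → 11.1369 [wait]  node(5,4) S=118.5917 payoff=0.0000 vs cont=2.1213 → 2.1213 [wait]  node(5,5) S=163.9310 payoff=0.0000 vs cont=0.0000 → 0.0000 [wait]  ⇒ S*(5)=62.0642
t_4: node(4,0) S=38.1883 payoff=51.9217 vs cont=50.8740 → 51.9217 [stop]  node(4,1) S=52.7883 payoff=37.3217 vs cont=36.2741 → 37.3217 [stop]  node(4,2) S=72.9700 payoff=17.1400 vs cont=19.4339 → 19.4339 [wait]  node(4,3) S=100.8675 payoff=0.0000 vs cont=6.5895 → 6.5895 [wait]  node(4,4) S=139.4305 payoff=0.0000 vs cont=1.0571 → 1.0571 [wait]  ⇒ S*(4)=52.7883
t_3: node(3,0) S=44.8987 payoff=45.2113 vs cont=44.1636 → 45.2113 [stop]  node(3,1) S=62.0642 payoff=28.0458 vs cont=28.1223 → 28.1223 [wait]  node(3,2) S=85.7922 payoff=4.3178 vs cont=12.9139 → 12.9139 [wait]  node(3,3) S=118.5917 payoff=0.0000 vs cont=3.8019 → 3.8019 [wait]  ⇒ S*(3)=44.8987
t_2: node(2,0) S=52.7883 payoff=37.3217 vs cont=36.3115 → 37.3217 [stop]  node(2,1) S=72.9700 payoff=17.1400 vs cont=20.3428 → 20.3428 [wait]  node(2,2) S=100.8675 payoff=0.0000 vs cont=8.2986 → 8.2986 [wait]  ⇒ S*(2)=52.7883
t_1: node(1,0) S=62.0642 payoff=28.0458 vs cont=28.5676 → 28.5676 [wait]  node(1,1) S=85.7922 payoff=4.3178 vs cont=14.2043 → 14.2043 [wait]  ⇒ S*(1)=-
t_0: node(0,0) S=72.9700 payoff=17.1400 vs cont=21.1970 → 21.1970 [wait]  ⇒ S*(0)=-

price = 21.1970
boundary = - - 52.7883 44.8987 52.7883 62.0642 52.7883 62.0642
tree:
21.1970
28.5676 14.2043
37.3217 20.3428 8.2986
45.2113 28.1223 12.9139 3.8019
51.9217 37.3217 19.4339 6.5895 1.0571
57.6291 45.2113 28.0458 11.1369 2.1213 0.0000
62.4836 51.9217 37.3217 18.1621 4.2567 0.0000 0.0000
66.6125 57.6291 45.2113 28.0458 8.5416 0.0000 0.0000 0.0000
70.1244 62.4836 51.9217 37.3217 17.1400 0.0000 0.0000 0.0000 0.0000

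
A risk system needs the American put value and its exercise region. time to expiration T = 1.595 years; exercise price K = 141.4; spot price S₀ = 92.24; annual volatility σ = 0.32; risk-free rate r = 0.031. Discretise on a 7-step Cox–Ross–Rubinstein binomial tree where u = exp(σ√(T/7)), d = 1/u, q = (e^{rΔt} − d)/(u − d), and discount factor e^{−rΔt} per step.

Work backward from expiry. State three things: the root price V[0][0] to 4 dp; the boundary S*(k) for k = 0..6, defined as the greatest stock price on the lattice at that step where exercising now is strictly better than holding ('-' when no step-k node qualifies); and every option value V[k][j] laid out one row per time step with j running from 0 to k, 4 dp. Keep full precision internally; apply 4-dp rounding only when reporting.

price = 49.6240
boundary = - 79.1737 92.2400 79.1737 92.2400 107.4627 92.2400
tree:
49.6240
62.2263 36.9675
73.4417 49.1600 24.5612
83.0684 62.2263 35.5553 13.2460
91.3314 73.4417 49.1600 21.6287 4.5383
98.4239 83.0684 62.2263 33.9373 8.8748 0.0000
104.5117 91.3314 73.4417 49.1600 17.3547 0.0000 0.0000
109.7372 98.4239 83.0684 62.2263 33.9373 0.0000 0.0000 0.0000

Δt=0.22786, u=1.16503, d=0.85834, q=0.48500, disc=e^(-rΔt)=0.99296
k=7 terminal: V=max(K-S,0) → 109.7372 98.4239 83.0684 62.2263 33.9373 0.0000 0.0000 0.0000
k=6: j=0 S=36.8883 intr=104.5117 cont=103.5165 V=104.5117[EX]; j=1 S=50.0686 intr=91.3314 cont=90.3361 V=91.3314[EX]; j=2 S=67.9583 intr=73.4417 cont=72.4465 V=73.4417[EX]; j=3 S=92.2400 intr=49.1600 cont=48.1647 V=49.1600[EX]; j=4 S=125.1977 intr=16.2023 cont=17.3547 V=17.3547[hold]; j=5 S=169.9313 intr=0.0000 cont=0.0000 V=0.0000[hold]; j=6 S=230.6483 intr=0.0000 cont=0.0000 V=0.0000[hold]  S*(6)=92.2400
k=5: j=0 S=42.9761 intr=98.4239 cont=97.4286 V=98.4239[EX]; j=1 S=58.3316 intr=83.0684 cont=82.0731 V=83.0684[EX]; j=2 S=79.1737 intr=62.2263 cont=61.2311 V=62.2263[EX]; j=3 S=107.4627 intr=33.9373 cont=33.4970 V=33.9373[EX]; j=4 S=145.8595 intr=0.0000 cont=8.8748 V=8.8748[hold]; j=5 S=197.9756 intr=0.0000 cont=0.0000 V=0.0000[hold]  S*(5)=107.4627
k=4: j=0 S=50.0686 intr=91.3314 cont=90.3361 V=91.3314[EX]; j=1 S=67.9583 intr=73.4417 cont=72.4465 V=73.4417[EX]; j=2 S=92.2400 intr=49.1600 cont=48.1647 V=49.1600[EX]; j=3 S=125.1977 intr=16.2023 cont=21.6287 V=21.6287[hold]; j=4 S=169.9313 intr=0.0000 cont=4.5383 V=4.5383[hold]  S*(4)=92.2400
k=3: j=0 S=58.3316 intr=83.0684 cont=82.0731 V=83.0684[EX]; j=1 S=79.1737 intr=62.2263 cont=61.2311 V=62.2263[EX]; j=2 S=107.4627 intr=33.9373 cont=35.5553 V=35.5553[hold]; j=3 S=145.8595 intr=0.0000 cont=13.2460 V=13.2460[hold]  S*(3)=79.1737
k=2: j=0 S=67.9583 intr=73.4417 cont=72.4465 V=73.4417[EX]; j=1 S=92.2400 intr=49.1600 cont=48.9439 V=49.1600[EX]; j=2 S=125.1977 intr=16.2023 cont=24.5612 V=24.5612[hold]  S*(2)=92.2400
k=1: j=0 S=79.1737 intr=62.2263 cont=61.2311 V=62.2263[EX]; j=1 S=107.4627 intr=33.9373 cont=36.9675 V=36.9675[hold]  S*(1)=79.1737
k=0: j=0 S=92.2400 intr=49.1600 cont=49.6240 V=49.6240[hold]  S*(0)=-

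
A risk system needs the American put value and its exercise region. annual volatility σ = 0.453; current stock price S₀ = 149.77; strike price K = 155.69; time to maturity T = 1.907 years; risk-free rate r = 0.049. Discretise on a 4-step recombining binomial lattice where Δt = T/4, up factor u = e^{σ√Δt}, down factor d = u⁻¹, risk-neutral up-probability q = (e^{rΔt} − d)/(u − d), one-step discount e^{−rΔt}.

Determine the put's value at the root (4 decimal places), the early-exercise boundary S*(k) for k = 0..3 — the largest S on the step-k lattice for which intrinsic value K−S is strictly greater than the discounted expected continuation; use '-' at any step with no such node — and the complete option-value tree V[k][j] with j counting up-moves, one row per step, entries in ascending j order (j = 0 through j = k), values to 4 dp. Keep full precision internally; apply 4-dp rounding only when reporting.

price = 33.6073
boundary = - - 80.1207 109.5430
tree:
33.6073
51.4623 14.3424
75.5693 25.7648 1.6499
97.0891 46.1470 3.1252 0.0000
112.8288 75.5693 5.9200 0.0000 0.0000

Δt=0.47675  u=1.36723  d=0.73141  q=0.45961  discount=0.97691
step 4 (expiry): payoffs max(K−S,0) = 112.8288 75.5693 5.9200 0.0000 0.0000
step 3: (k=3,j=0): S=58.6009, (K−S)⁺=97.0891, hold=93.4942 ⇒ V=97.0891 exercise | (k=3,j=1): S=109.5430, (K−S)⁺=46.1470, hold=42.5521 ⇒ V=46.1470 exercise | (k=3,j=2): S=204.7693, (K−S)⁺=0.0000, hold=3.1252 ⇒ V=3.1252 continue | (k=3,j=3): S=382.7763, (K−S)⁺=0.0000, hold=0.0000 ⇒ V=0.0000 continue  boundary S*=109.5430
step 2: (k=2,j=0): S=80.1207, (K−S)⁺=75.5693, hold=71.9744 ⇒ V=75.5693 exercise | (k=2,j=1): S=149.7700, (K−S)⁺=5.9200, hold=25.7648 ⇒ V=25.7648 continue | (k=2,j=2): S=279.9658, (K−S)⁺=0.0000, hold=1.6499 ⇒ V=1.6499 continue  boundary S*=80.1207
step 1: (k=1,j=0): S=109.5430, (K−S)⁺=46.1470, hold=51.4623 ⇒ V=51.4623 continue | (k=1,j=1): S=204.7693, (K−S)⁺=0.0000, hold=14.3424 ⇒ V=14.3424 continue  boundary S*=-
step 0: (k=0,j=0): S=149.7700, (K−S)⁺=5.9200, hold=33.6073 ⇒ V=33.6073 continue  boundary S*=-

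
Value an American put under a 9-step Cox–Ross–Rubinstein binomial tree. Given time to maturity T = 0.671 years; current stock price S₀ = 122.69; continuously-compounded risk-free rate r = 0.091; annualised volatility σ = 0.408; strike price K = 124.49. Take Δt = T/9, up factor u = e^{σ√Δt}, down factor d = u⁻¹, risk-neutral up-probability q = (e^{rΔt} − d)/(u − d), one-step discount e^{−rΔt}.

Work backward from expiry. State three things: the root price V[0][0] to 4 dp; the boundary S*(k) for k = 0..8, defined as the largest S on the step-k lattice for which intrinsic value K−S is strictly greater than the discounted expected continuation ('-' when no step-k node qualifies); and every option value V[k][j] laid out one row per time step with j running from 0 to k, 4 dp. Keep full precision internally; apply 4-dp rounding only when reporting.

Δt=0.07456  u=1.11785  d=0.89458  q=0.50267  discount=0.99324
step 9 (expiry): payoffs max(K−S,0) = 79.4736 68.2384 54.1991 36.6559 14.7343 0.0000 0.0000 0.0000 0.0000 0.0000
step 8: (k=8,j=0): S=50.3214, (K−S)⁺=74.1686, hold=73.3269 ⇒ V=74.1686 exercise | (k=8,j=1): S=62.8806, (K−S)⁺=61.6094, hold=60.7676 ⇒ V=61.6094 exercise | (k=8,j=2): S=78.5744, (K−S)⁺=45.9156, hold=45.0739 ⇒ V=45.9156 exercise | (k=8,j=3): S=98.1850, (K−S)⁺=26.3050, hold=25.4633 ⇒ V=26.3050 exercise | (k=8,j=4): S=122.6900, (K−S)⁺=1.8000, hold=7.2783 ⇒ V=7.2783 continue | (k=8,j=5): S=153.3110, (K−S)⁺=0.0000, hold=0.0000 ⇒ V=0.0000 continue | (k=8,j=6): S=191.5744, (K−S)⁺=0.0000, hold=0.0000 ⇒ V=0.0000 continue | (k=8,j=7): S=239.3876, (K−S)⁺=0.0000, hold=0.0000 ⇒ V=0.0000 continue | (k=8,j=8): S=299.1340, (K−S)⁺=0.0000, hold=0.0000 ⇒ V=0.0000 continue  boundary S*=98.1850
step 7: (k=7,j=0): S=56.2516, (K−S)⁺=68.2384, hold=67.3967 ⇒ V=68.2384 exercise | (k=7,j=1): S=70.2909, (K−S)⁺=54.1991, hold=53.3574 ⇒ V=54.1991 exercise | (k=7,j=2): S=87.8341, (K−S)⁺=36.6559, hold=35.8142 ⇒ V=36.6559 exercise | (k=7,j=3): S=109.7557, (K−S)⁺=14.7343, hold=16.6277 ⇒ V=16.6277 continue | (k=7,j=4): S=137.1486, (K−S)⁺=0.0000, hold=3.5952 ⇒ V=3.5952 continue | (k=7,j=5): S=171.3781, (K−S)⁺=0.0000, hold=0.0000 ⇒ V=0.0000 continue | (k=7,j=6): S=214.1507, (K−S)⁺=0.0000, hold=0.0000 ⇒ V=0.0000 continue | (k=7,j=7): S=267.5985, (K−S)⁺=0.0000, hold=0.0000 ⇒ V=0.0000 continue  boundary S*=87.8341
step 6: (k=6,j=0): S=62.8806, (K−S)⁺=61.6094, hold=60.7676 ⇒ V=61.6094 exercise | (k=6,j=1): S=78.5744, (K−S)⁺=45.9156, hold=45.0739 ⇒ V=45.9156 exercise | (k=6,j=2): S=98.1850, (K−S)⁺=26.3050, hold=26.4086 ⇒ V=26.4086 continue | (k=6,j=3): S=122.6900, (K−S)⁺=1.8000, hold=10.0086 ⇒ V=10.0086 continue | (k=6,j=4): S=153.3110, (K−S)⁺=0.0000, hold=1.7759 ⇒ V=1.7759 continue | (k=6,j=5): S=191.5744, (K−S)⁺=0.0000, hold=0.0000 ⇒ V=0.0000 continue | (k=6,j=6): S=239.3876, (K−S)⁺=0.0000, hold=0.0000 ⇒ V=0.0000 continue  boundary S*=78.5744
step 5: (k=5,j=0): S=70.2909, (K−S)⁺=54.1991, hold=53.3574 ⇒ V=54.1991 exercise | (k=5,j=1): S=87.8341, (K−S)⁺=36.6559, hold=35.8659 ⇒ V=36.6559 exercise | (k=5,j=2): S=109.7557, (K−S)⁺=14.7343, hold=18.0420 ⇒ V=18.0420 continue | (k=5,j=3): S=137.1486, (K−S)⁺=0.0000, hold=5.8306 ⇒ V=5.8306 continue | (k=5,j=4): S=171.3781, (K−S)⁺=0.0000, hold=0.8773 ⇒ V=0.8773 continue | (k=5,j=5): S=214.1507, (K−S)⁺=0.0000, hold=0.0000 ⇒ V=0.0000 continue  boundary S*=87.8341
step 4: (k=4,j=0): S=78.5744, (K−S)⁺=45.9156, hold=45.0739 ⇒ V=45.9156 exercise | (k=4,j=1): S=98.1850, (K−S)⁺=26.3050, hold=27.1147 ⇒ V=27.1147 continue | (k=4,j=2): S=122.6900, (K−S)⁺=1.8000, hold=11.8232 ⇒ V=11.8232 continue | (k=4,j=3): S=153.3110, (K−S)⁺=0.0000, hold=3.3181 ⇒ V=3.3181 continue | (k=4,j=4): S=191.5744, (K−S)⁺=0.0000, hold=0.4333 ⇒ V=0.4333 continue  boundary S*=78.5744
step 3: (k=3,j=0): S=87.8341, (K−S)⁺=36.6559, hold=36.2184 ⇒ V=36.6559 exercise | (k=3,j=1): S=109.7557, (K−S)⁺=14.7343, hold=19.2968 ⇒ V=19.2968 continue | (k=3,j=2): S=137.1486, (K−S)⁺=0.0000, hold=7.4969 ⇒ V=7.4969 continue | (k=3,j=3): S=171.3781, (K−S)⁺=0.0000, hold=1.8554 ⇒ V=1.8554 continue  boundary S*=87.8341
step 2: (k=2,j=0): S=98.1850, (K−S)⁺=26.3050, hold=27.7412 ⇒ V=27.7412 continue | (k=2,j=1): S=122.6900, (K−S)⁺=1.8000, hold=13.2750 ⇒ V=13.2750 continue | (k=2,j=2): S=153.3110, (K−S)⁺=0.0000, hold=4.6296 ⇒ V=4.6296 continue  boundary S*=-
step 1: (k=1,j=0): S=109.7557, (K−S)⁺=14.7343, hold=20.3311 ⇒ V=20.3311 continue | (k=1,j=1): S=137.1486, (K−S)⁺=0.0000, hold=8.8689 ⇒ V=8.8689 continue  boundary S*=-
step 0: (k=0,j=0): S=122.6900, (K−S)⁺=1.8000, hold=14.4709 ⇒ V=14.4709 continue  boundary S*=-

price = 14.4709
boundary = - - - 87.8341 78.5744 87.8341 78.5744 87.8341 98.1850
tree:
14.4709
20.3311 8.8689
27.7412 13.2750 4.6296
36.6559 19.2968 7.4969 1.8554
45.9156 27.1147 11.8232 3.3181 0.4333
54.1991 36.6559 18.0420 5.8306 0.8773 0.0000
61.6094 45.9156 26.4086 10.0086 1.7759 0.0000 0.0000
68.2384 54.1991 36.6559 16.6277 3.5952 0.0000 0.0000 0.0000
74.1686 61.6094 45.9156 26.3050 7.2783 0.0000 0.0000 0.0000 0.0000
79.4736 68.2384 54.1991 36.6559 14.7343 0.0000 0.0000 0.0000 0.0000 0.0000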